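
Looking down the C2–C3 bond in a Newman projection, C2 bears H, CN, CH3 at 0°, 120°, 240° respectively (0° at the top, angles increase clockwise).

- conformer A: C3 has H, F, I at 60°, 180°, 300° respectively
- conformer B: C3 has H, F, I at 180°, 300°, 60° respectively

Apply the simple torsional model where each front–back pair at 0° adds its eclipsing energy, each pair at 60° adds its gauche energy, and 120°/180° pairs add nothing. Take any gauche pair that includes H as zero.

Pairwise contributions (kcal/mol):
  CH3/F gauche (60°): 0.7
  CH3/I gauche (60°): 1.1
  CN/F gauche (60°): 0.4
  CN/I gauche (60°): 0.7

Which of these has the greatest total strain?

A (staggered): CN–F gauche, CH3–F gauche, CH3–I gauche; 0.4 + 0.7 + 1.1 = 2.2 kcal/mol.
B (staggered): CN–I gauche, CH3–F gauche; 0.7 + 0.7 = 1.4 kcal/mol.
A has the highest total (2.2 kcal/mol).

A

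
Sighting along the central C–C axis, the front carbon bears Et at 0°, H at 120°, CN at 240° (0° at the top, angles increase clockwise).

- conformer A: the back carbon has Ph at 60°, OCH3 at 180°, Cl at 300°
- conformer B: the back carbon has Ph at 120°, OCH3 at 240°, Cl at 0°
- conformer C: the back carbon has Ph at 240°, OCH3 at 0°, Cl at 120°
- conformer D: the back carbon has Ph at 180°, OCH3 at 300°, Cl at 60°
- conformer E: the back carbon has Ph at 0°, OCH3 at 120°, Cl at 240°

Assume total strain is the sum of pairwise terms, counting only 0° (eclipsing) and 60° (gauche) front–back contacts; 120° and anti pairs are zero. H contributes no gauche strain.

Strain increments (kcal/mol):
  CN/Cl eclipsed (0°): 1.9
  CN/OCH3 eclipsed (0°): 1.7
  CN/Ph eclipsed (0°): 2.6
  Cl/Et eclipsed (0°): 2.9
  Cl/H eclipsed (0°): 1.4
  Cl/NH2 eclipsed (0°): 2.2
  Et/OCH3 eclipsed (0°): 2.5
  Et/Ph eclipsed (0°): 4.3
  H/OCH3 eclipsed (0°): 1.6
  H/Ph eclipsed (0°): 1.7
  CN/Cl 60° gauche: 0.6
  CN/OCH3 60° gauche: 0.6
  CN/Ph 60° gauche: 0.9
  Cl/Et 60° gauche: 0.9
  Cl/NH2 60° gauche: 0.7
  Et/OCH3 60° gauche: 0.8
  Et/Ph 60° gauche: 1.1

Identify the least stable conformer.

E

A is staggered. Et at 0° is gauche with Ph at 60° (1.1); Et at 0° is gauche with Cl at 300° (0.9); CN at 240° is gauche with OCH3 at 180° (0.6); CN at 240° is gauche with Cl at 300° (0.6). Total 3.2 kcal/mol.
B is eclipsed. Et at 0° is eclipsed with Cl at 0° (2.9); H at 120° is eclipsed with Ph at 120° (1.7); CN at 240° is eclipsed with OCH3 at 240° (1.7). Total 6.3 kcal/mol.
C is eclipsed. Et at 0° is eclipsed with OCH3 at 0° (2.5); H at 120° is eclipsed with Cl at 120° (1.4); CN at 240° is eclipsed with Ph at 240° (2.6). Total 6.5 kcal/mol.
D is staggered. Et at 0° is gauche with OCH3 at 300° (0.8); Et at 0° is gauche with Cl at 60° (0.9); CN at 240° is gauche with Ph at 180° (0.9); CN at 240° is gauche with OCH3 at 300° (0.6). Total 3.2 kcal/mol.
E is eclipsed. Et at 0° is eclipsed with Ph at 0° (4.3); H at 120° is eclipsed with OCH3 at 120° (1.6); CN at 240° is eclipsed with Cl at 240° (1.9). Total 7.8 kcal/mol.
E has the highest total (7.8 kcal/mol).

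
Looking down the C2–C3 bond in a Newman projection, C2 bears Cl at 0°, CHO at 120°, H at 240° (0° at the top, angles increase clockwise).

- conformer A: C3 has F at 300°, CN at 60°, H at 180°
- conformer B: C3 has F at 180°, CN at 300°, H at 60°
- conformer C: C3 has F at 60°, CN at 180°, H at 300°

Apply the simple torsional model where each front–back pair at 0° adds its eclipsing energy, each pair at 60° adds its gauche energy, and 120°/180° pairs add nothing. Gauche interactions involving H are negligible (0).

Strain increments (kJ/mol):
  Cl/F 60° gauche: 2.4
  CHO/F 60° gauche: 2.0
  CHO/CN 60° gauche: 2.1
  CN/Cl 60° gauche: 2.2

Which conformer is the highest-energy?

A is staggered. Cl at 0° is gauche with F at 300° (2.4); Cl at 0° is gauche with CN at 60° (2.2); CHO at 120° is gauche with CN at 60° (2.1). Total 6.7 kJ/mol.
B is staggered. Cl at 0° is gauche with CN at 300° (2.2); CHO at 120° is gauche with F at 180° (2.0). Total 4.2 kJ/mol.
C is staggered. Cl at 0° is gauche with F at 60° (2.4); CHO at 120° is gauche with F at 60° (2.0); CHO at 120° is gauche with CN at 180° (2.1). Total 6.5 kJ/mol.
A has the highest total (6.7 kJ/mol).

A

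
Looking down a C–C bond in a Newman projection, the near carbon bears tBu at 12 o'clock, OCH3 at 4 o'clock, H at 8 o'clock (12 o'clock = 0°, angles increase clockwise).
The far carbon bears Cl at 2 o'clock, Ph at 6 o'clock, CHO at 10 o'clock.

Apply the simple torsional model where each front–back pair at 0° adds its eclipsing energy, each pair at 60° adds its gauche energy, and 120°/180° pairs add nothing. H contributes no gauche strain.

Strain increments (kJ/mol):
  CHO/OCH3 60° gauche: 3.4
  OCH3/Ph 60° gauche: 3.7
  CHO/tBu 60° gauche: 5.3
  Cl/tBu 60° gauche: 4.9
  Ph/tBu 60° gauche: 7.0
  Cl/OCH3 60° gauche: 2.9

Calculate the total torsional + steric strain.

16.8 kJ/mol

This conformer is staggered. tBu at 0° is gauche with Cl at 60° (4.9); tBu at 0° is gauche with CHO at 300° (5.3); OCH3 at 120° is gauche with Cl at 60° (2.9); OCH3 at 120° is gauche with Ph at 180° (3.7). Total 16.8 kJ/mol.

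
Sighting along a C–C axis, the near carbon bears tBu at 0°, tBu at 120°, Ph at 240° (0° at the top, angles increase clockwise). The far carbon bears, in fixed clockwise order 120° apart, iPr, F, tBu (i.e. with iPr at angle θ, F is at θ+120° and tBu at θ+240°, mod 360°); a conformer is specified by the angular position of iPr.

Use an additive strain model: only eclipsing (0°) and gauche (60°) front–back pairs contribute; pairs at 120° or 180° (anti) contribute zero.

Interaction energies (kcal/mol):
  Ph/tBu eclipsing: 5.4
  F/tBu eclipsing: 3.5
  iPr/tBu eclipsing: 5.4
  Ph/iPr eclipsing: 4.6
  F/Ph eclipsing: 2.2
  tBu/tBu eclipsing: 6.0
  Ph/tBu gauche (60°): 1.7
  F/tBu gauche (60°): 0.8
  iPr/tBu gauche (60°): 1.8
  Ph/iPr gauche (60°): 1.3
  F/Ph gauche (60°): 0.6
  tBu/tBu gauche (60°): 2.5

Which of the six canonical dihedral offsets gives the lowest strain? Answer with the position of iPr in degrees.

iPr at 0° (eclipsed): tBu(0°)/iPr(0°) eclipsed 5.4; tBu(120°)/F(120°) eclipsed 3.5; Ph(240°)/tBu(240°) eclipsed 5.4 → 14.3 kcal/mol.
iPr at 60° (staggered): tBu(0°)/iPr(60°) gauche 1.8; tBu(0°)/tBu(300°) gauche 2.5; tBu(120°)/iPr(60°) gauche 1.8; tBu(120°)/F(180°) gauche 0.8; Ph(240°)/F(180°) gauche 0.6; Ph(240°)/tBu(300°) gauche 1.7 → 9.2 kcal/mol.
iPr at 120° (eclipsed): tBu(0°)/tBu(0°) eclipsed 6.0; tBu(120°)/iPr(120°) eclipsed 5.4; Ph(240°)/F(240°) eclipsed 2.2 → 13.6 kcal/mol.
iPr at 180° (staggered): tBu(0°)/F(300°) gauche 0.8; tBu(0°)/tBu(60°) gauche 2.5; tBu(120°)/iPr(180°) gauche 1.8; tBu(120°)/tBu(60°) gauche 2.5; Ph(240°)/iPr(180°) gauche 1.3; Ph(240°)/F(300°) gauche 0.6 → 9.5 kcal/mol.
iPr at 240° (eclipsed): tBu(0°)/F(0°) eclipsed 3.5; tBu(120°)/tBu(120°) eclipsed 6.0; Ph(240°)/iPr(240°) eclipsed 4.6 → 14.1 kcal/mol.
iPr at 300° (staggered): tBu(0°)/iPr(300°) gauche 1.8; tBu(0°)/F(60°) gauche 0.8; tBu(120°)/F(60°) gauche 0.8; tBu(120°)/tBu(180°) gauche 2.5; Ph(240°)/iPr(300°) gauche 1.3; Ph(240°)/tBu(180°) gauche 1.7 → 8.9 kcal/mol.
The minimum (8.9 kcal/mol) occurs with iPr at 300°.

300°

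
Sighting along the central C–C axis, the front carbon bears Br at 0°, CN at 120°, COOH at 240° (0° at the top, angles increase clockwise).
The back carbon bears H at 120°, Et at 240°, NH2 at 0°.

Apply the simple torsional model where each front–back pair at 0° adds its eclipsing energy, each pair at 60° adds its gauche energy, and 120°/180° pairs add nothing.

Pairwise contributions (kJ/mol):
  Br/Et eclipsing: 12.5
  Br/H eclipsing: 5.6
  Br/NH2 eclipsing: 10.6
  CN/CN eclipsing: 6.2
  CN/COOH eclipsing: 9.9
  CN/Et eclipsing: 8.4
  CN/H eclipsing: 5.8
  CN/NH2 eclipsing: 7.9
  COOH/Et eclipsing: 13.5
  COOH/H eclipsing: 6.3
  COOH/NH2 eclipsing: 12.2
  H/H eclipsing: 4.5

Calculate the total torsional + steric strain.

29.9 kJ/mol

This conformer (eclipsed): Br–NH2 eclipsed, CN–H eclipsed, COOH–Et eclipsed; 10.6 + 5.8 + 13.5 = 29.9 kJ/mol.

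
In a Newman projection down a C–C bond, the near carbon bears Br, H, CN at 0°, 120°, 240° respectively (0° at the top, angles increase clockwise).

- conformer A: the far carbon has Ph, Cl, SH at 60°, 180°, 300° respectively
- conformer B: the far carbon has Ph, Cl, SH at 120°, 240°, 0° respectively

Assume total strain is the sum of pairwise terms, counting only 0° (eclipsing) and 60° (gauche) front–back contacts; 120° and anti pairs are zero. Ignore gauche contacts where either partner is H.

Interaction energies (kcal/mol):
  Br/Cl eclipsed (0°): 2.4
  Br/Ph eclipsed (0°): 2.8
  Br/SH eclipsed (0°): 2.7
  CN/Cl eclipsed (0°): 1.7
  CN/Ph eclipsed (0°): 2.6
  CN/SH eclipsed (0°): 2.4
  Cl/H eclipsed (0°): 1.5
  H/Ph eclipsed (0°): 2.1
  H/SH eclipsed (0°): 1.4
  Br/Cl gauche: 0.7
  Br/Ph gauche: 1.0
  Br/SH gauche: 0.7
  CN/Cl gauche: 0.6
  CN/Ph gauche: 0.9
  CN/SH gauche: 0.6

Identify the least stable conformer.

B

A (staggered): Br–Ph gauche, Br–SH gauche, CN–Cl gauche, CN–SH gauche; 1.0 + 0.7 + 0.6 + 0.6 = 2.9 kcal/mol.
B (eclipsed): Br–SH eclipsed, H–Ph eclipsed, CN–Cl eclipsed; 2.7 + 2.1 + 1.7 = 6.5 kcal/mol.
B has the highest total (6.5 kcal/mol).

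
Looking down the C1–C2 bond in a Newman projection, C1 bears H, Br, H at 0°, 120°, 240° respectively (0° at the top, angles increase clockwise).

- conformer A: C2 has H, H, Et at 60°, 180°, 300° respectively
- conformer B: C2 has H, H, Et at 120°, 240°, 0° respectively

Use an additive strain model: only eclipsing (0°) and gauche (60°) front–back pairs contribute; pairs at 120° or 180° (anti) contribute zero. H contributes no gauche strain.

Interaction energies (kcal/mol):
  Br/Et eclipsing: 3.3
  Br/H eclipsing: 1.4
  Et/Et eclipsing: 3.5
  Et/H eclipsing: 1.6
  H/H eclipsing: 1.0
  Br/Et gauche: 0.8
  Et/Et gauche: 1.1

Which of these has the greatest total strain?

B

A (staggered): no non-H gauche contacts → 0.0 kcal/mol.
B (eclipsed): H(0°)/Et(0°) eclipsed 1.6; Br(120°)/H(120°) eclipsed 1.4; H(240°)/H(240°) eclipsed 1.0 → 4.0 kcal/mol.
B has the highest total (4.0 kcal/mol).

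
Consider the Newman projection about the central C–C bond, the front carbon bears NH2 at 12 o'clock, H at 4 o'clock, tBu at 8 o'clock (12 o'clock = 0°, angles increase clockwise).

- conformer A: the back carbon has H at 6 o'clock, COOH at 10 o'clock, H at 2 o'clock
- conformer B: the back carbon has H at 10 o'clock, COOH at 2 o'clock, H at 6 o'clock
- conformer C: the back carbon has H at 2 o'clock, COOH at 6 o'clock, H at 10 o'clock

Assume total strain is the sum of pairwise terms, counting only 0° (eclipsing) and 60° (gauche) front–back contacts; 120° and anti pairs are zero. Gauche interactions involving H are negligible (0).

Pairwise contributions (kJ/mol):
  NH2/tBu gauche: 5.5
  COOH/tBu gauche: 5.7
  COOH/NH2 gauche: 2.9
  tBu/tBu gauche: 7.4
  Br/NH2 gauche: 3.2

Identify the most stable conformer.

B

A (staggered): NH2(0°)/COOH(300°) gauche 2.9; tBu(240°)/COOH(300°) gauche 5.7 → 8.6 kJ/mol.
B (staggered): NH2(0°)/COOH(60°) gauche 2.9 → 2.9 kJ/mol.
C (staggered): tBu(240°)/COOH(180°) gauche 5.7 → 5.7 kJ/mol.
B has the lowest total (2.9 kJ/mol).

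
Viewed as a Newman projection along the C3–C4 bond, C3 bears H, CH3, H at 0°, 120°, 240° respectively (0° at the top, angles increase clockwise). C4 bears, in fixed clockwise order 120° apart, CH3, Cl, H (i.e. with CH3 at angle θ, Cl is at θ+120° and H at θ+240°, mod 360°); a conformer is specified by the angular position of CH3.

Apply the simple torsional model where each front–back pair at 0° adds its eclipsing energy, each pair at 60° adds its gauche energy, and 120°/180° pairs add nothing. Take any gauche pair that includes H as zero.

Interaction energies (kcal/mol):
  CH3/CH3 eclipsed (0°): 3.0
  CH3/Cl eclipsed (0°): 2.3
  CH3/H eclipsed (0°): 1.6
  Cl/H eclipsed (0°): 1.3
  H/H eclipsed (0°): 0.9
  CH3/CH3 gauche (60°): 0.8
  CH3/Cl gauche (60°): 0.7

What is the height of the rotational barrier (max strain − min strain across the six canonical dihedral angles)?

CH3 at 0° (eclipsed): H(0°)/CH3(0°) eclipsed 1.6; CH3(120°)/Cl(120°) eclipsed 2.3; H(240°)/H(240°) eclipsed 0.9 → 4.8 kcal/mol.
CH3 at 60° (staggered): CH3(120°)/CH3(60°) gauche 0.8; CH3(120°)/Cl(180°) gauche 0.7 → 1.5 kcal/mol.
CH3 at 120° (eclipsed): H(0°)/H(0°) eclipsed 0.9; CH3(120°)/CH3(120°) eclipsed 3.0; H(240°)/Cl(240°) eclipsed 1.3 → 5.2 kcal/mol.
CH3 at 180° (staggered): CH3(120°)/CH3(180°) gauche 0.8 → 0.8 kcal/mol.
CH3 at 240° (eclipsed): H(0°)/Cl(0°) eclipsed 1.3; CH3(120°)/H(120°) eclipsed 1.6; H(240°)/CH3(240°) eclipsed 1.6 → 4.5 kcal/mol.
CH3 at 300° (staggered): CH3(120°)/Cl(60°) gauche 0.7 → 0.7 kcal/mol.
Max at 120° (5.2 kcal/mol), min at 300° (0.7 kcal/mol); barrier = 4.5 kcal/mol.

4.5 kcal/mol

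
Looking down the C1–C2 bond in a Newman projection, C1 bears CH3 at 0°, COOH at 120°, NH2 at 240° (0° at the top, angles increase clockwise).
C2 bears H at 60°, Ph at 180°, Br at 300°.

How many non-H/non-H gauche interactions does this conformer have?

Non-H gauche pairs: CH3(0°)/Br(300°); COOH(120°)/Ph(180°); NH2(240°)/Ph(180°); NH2(240°)/Br(300°) — 4 interactions.

4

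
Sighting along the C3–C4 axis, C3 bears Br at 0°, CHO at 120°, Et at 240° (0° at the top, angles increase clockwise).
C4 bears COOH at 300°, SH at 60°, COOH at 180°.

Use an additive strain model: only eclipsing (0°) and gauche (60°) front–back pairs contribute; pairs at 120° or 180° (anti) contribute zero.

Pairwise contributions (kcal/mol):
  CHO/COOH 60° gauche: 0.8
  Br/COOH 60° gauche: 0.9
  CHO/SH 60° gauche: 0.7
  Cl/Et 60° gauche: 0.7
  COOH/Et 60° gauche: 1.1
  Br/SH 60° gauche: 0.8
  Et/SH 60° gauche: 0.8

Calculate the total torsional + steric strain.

This conformer (staggered): Br(0°)/COOH(300°) gauche 0.9; Br(0°)/SH(60°) gauche 0.8; CHO(120°)/SH(60°) gauche 0.7; CHO(120°)/COOH(180°) gauche 0.8; Et(240°)/COOH(300°) gauche 1.1; Et(240°)/COOH(180°) gauche 1.1 → 5.4 kcal/mol.

5.4 kcal/mol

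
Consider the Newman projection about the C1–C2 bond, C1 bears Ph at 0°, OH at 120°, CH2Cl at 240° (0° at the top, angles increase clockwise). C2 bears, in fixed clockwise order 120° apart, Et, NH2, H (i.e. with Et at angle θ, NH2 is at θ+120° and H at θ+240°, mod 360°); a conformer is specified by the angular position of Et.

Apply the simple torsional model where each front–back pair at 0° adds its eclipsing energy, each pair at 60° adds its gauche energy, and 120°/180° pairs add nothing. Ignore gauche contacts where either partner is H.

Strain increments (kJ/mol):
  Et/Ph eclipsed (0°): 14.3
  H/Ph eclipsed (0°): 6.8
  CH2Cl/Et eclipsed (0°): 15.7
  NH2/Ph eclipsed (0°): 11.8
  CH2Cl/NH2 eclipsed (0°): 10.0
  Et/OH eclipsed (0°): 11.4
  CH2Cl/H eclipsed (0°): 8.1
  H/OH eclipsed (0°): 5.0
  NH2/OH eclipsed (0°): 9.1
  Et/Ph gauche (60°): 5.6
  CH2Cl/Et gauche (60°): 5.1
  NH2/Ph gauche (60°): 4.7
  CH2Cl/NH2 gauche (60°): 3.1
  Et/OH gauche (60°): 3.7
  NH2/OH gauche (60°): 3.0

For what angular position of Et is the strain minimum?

Et at 0° is eclipsed. Ph at 0° is eclipsed with Et at 0° (14.3); OH at 120° is eclipsed with NH2 at 120° (9.1); CH2Cl at 240° is eclipsed with H at 240° (8.1). Total 31.5 kJ/mol.
Et at 60° is staggered. Ph at 0° is gauche with Et at 60° (5.6); OH at 120° is gauche with Et at 60° (3.7); OH at 120° is gauche with NH2 at 180° (3.0); CH2Cl at 240° is gauche with NH2 at 180° (3.1). Total 15.4 kJ/mol.
Et at 120° is eclipsed. Ph at 0° is eclipsed with H at 0° (6.8); OH at 120° is eclipsed with Et at 120° (11.4); CH2Cl at 240° is eclipsed with NH2 at 240° (10.0). Total 28.2 kJ/mol.
Et at 180° is staggered. Ph at 0° is gauche with NH2 at 300° (4.7); OH at 120° is gauche with Et at 180° (3.7); CH2Cl at 240° is gauche with Et at 180° (5.1); CH2Cl at 240° is gauche with NH2 at 300° (3.1). Total 16.6 kJ/mol.
Et at 240° is eclipsed. Ph at 0° is eclipsed with NH2 at 0° (11.8); OH at 120° is eclipsed with H at 120° (5.0); CH2Cl at 240° is eclipsed with Et at 240° (15.7). Total 32.5 kJ/mol.
Et at 300° is staggered. Ph at 0° is gauche with Et at 300° (5.6); Ph at 0° is gauche with NH2 at 60° (4.7); OH at 120° is gauche with NH2 at 60° (3.0); CH2Cl at 240° is gauche with Et at 300° (5.1). Total 18.4 kJ/mol.
The minimum (15.4 kJ/mol) occurs with Et at 60°.

60°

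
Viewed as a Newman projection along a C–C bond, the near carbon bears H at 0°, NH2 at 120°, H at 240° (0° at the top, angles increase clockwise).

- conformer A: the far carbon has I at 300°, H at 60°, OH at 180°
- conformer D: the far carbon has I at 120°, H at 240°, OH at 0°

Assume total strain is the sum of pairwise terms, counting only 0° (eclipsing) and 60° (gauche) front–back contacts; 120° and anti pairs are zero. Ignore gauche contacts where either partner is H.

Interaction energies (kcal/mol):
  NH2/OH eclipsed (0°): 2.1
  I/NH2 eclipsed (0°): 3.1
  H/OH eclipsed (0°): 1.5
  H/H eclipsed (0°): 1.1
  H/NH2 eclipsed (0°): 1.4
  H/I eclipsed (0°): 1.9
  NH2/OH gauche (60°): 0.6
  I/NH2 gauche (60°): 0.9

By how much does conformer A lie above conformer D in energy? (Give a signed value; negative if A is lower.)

-5.1 kcal/mol

A (staggered): NH2–OH gauche; 0.6 = 0.6 kcal/mol.
D (eclipsed): H–OH eclipsed, NH2–I eclipsed, H–H eclipsed; 1.5 + 3.1 + 1.1 = 5.7 kcal/mol.
E(A) − E(D) = 0.6 − 5.7 = -5.1 kcal/mol.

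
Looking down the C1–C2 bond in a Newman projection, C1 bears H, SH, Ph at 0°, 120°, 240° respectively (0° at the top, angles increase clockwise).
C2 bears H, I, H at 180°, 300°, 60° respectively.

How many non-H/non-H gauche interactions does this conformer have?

1

Non-H gauche pairs: Ph(240°)/I(300°) — 1 interaction.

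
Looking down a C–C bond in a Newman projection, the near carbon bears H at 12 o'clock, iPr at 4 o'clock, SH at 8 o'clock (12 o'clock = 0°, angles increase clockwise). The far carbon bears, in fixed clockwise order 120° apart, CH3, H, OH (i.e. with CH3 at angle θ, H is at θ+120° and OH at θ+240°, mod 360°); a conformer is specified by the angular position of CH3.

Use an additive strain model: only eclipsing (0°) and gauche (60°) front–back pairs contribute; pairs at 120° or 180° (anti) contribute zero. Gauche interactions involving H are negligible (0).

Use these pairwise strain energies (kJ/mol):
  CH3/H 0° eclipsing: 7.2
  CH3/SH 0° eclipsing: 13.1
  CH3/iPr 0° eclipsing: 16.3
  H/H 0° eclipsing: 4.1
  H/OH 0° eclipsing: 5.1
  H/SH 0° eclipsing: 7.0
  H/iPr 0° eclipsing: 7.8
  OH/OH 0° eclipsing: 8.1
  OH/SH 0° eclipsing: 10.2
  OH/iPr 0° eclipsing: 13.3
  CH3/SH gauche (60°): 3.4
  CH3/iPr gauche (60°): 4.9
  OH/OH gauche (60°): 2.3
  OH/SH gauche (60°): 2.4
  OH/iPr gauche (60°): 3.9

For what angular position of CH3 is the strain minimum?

CH3 at 0° (eclipsed): H–CH3 eclipsed, iPr–H eclipsed, SH–OH eclipsed; 7.2 + 7.8 + 10.2 = 25.2 kJ/mol.
CH3 at 60° (staggered): iPr–CH3 gauche, SH–OH gauche; 4.9 + 2.4 = 7.3 kJ/mol.
CH3 at 120° (eclipsed): H–OH eclipsed, iPr–CH3 eclipsed, SH–H eclipsed; 5.1 + 16.3 + 7.0 = 28.4 kJ/mol.
CH3 at 180° (staggered): iPr–CH3 gauche, iPr–OH gauche, SH–CH3 gauche; 4.9 + 3.9 + 3.4 = 12.2 kJ/mol.
CH3 at 240° (eclipsed): H–H eclipsed, iPr–OH eclipsed, SH–CH3 eclipsed; 4.1 + 13.3 + 13.1 = 30.5 kJ/mol.
CH3 at 300° (staggered): iPr–OH gauche, SH–CH3 gauche, SH–OH gauche; 3.9 + 3.4 + 2.4 = 9.7 kJ/mol.
The minimum (7.3 kJ/mol) occurs with CH3 at 60°.

60°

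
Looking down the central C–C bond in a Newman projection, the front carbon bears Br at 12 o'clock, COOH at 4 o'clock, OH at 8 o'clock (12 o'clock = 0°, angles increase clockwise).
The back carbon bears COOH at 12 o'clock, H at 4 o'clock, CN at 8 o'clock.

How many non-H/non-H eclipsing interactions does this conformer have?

Non-H eclipsing pairs: Br(0°)/COOH(0°); OH(240°)/CN(240°) — 2 interactions.

2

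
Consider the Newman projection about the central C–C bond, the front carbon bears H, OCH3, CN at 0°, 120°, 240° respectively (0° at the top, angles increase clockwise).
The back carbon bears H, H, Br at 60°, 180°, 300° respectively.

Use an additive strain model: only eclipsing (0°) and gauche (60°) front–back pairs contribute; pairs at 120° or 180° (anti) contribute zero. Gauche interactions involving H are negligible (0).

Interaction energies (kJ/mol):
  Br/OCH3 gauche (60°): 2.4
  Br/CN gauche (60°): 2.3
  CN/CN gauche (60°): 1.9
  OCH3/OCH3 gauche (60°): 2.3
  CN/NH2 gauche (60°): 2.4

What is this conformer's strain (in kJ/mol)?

2.3 kJ/mol

This conformer is staggered. CN at 240° is gauche with Br at 300° (2.3). Total 2.3 kJ/mol.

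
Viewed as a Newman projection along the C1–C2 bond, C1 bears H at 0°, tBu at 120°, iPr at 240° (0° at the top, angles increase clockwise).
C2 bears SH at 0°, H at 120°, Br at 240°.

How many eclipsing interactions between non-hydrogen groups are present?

Non-H eclipsing pairs: iPr(240°)/Br(240°) — 1 interaction.

1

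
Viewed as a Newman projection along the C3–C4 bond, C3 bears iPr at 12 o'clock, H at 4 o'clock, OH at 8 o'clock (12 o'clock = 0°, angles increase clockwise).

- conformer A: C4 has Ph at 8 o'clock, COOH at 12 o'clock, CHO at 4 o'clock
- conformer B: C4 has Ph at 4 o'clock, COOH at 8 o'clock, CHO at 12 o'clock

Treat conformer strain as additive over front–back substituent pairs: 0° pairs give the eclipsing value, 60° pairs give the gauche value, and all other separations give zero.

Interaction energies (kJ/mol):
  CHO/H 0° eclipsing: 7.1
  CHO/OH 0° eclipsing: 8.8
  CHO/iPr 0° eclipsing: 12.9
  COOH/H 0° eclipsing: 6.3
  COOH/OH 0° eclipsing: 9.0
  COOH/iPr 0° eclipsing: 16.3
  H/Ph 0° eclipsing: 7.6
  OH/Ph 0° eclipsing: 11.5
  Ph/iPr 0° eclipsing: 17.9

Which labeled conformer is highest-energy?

A

A (eclipsed): iPr(0°)/COOH(0°) eclipsed 16.3; H(120°)/CHO(120°) eclipsed 7.1; OH(240°)/Ph(240°) eclipsed 11.5 → 34.9 kJ/mol.
B (eclipsed): iPr(0°)/CHO(0°) eclipsed 12.9; H(120°)/Ph(120°) eclipsed 7.6; OH(240°)/COOH(240°) eclipsed 9.0 → 29.5 kJ/mol.
A has the highest total (34.9 kJ/mol).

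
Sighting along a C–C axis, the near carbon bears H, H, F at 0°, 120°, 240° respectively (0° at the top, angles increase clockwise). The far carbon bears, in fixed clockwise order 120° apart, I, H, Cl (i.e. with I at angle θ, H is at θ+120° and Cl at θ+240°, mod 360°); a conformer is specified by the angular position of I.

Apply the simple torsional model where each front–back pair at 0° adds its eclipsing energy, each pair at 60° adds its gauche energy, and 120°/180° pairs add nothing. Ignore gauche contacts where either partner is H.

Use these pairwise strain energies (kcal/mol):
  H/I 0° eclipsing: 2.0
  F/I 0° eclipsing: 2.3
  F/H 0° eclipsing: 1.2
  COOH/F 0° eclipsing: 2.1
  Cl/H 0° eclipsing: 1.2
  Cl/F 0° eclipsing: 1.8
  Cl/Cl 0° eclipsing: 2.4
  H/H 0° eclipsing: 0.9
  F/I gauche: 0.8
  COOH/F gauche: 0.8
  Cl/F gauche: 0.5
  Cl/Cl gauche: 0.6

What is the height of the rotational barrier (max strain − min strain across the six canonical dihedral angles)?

I at 0° is eclipsed. H at 0° is eclipsed with I at 0° (2.0); H at 120° is eclipsed with H at 120° (0.9); F at 240° is eclipsed with Cl at 240° (1.8). Total 4.7 kcal/mol.
I at 60° is staggered. F at 240° is gauche with Cl at 300° (0.5). Total 0.5 kcal/mol.
I at 120° is eclipsed. H at 0° is eclipsed with Cl at 0° (1.2); H at 120° is eclipsed with I at 120° (2.0); F at 240° is eclipsed with H at 240° (1.2). Total 4.4 kcal/mol.
I at 180° is staggered. F at 240° is gauche with I at 180° (0.8). Total 0.8 kcal/mol.
I at 240° is eclipsed. H at 0° is eclipsed with H at 0° (0.9); H at 120° is eclipsed with Cl at 120° (1.2); F at 240° is eclipsed with I at 240° (2.3). Total 4.4 kcal/mol.
I at 300° is staggered. F at 240° is gauche with I at 300° (0.8); F at 240° is gauche with Cl at 180° (0.5). Total 1.3 kcal/mol.
Max at 0° (4.7 kcal/mol), min at 60° (0.5 kcal/mol); barrier = 4.2 kcal/mol.

4.2 kcal/mol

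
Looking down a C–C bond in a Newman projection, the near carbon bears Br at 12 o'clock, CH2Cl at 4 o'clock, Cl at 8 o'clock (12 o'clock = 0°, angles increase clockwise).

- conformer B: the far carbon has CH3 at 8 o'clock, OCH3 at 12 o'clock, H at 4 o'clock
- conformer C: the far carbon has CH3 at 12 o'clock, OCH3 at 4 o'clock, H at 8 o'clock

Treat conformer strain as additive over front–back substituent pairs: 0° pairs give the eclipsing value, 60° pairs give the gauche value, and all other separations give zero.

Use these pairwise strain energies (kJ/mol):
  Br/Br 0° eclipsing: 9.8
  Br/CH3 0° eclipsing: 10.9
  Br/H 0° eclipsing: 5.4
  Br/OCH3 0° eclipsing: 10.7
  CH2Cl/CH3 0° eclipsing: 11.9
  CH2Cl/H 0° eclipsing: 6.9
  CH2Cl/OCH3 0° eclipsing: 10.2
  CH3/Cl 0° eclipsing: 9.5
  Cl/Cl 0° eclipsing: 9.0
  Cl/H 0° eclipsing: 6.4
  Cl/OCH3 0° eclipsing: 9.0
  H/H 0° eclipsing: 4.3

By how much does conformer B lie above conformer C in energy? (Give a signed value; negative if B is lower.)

B (eclipsed): Br(0°)/OCH3(0°) eclipsed 10.7; CH2Cl(120°)/H(120°) eclipsed 6.9; Cl(240°)/CH3(240°) eclipsed 9.5 → 27.1 kJ/mol.
C (eclipsed): Br(0°)/CH3(0°) eclipsed 10.9; CH2Cl(120°)/OCH3(120°) eclipsed 10.2; Cl(240°)/H(240°) eclipsed 6.4 → 27.5 kJ/mol.
E(B) − E(C) = 27.1 − 27.5 = -0.4 kJ/mol.

-0.4 kJ/mol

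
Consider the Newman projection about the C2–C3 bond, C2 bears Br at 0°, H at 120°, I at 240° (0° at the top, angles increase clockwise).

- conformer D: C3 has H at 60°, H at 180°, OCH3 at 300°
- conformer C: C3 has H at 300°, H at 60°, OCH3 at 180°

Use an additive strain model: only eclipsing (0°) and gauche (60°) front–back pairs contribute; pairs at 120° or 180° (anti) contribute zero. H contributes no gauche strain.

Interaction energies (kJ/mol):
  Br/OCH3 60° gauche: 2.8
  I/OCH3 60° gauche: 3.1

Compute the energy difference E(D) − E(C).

+2.8 kJ/mol

D (staggered): Br(0°)/OCH3(300°) gauche 2.8; I(240°)/OCH3(300°) gauche 3.1 → 5.9 kJ/mol.
C (staggered): I(240°)/OCH3(180°) gauche 3.1 → 3.1 kJ/mol.
E(D) − E(C) = 5.9 − 3.1 = +2.8 kJ/mol.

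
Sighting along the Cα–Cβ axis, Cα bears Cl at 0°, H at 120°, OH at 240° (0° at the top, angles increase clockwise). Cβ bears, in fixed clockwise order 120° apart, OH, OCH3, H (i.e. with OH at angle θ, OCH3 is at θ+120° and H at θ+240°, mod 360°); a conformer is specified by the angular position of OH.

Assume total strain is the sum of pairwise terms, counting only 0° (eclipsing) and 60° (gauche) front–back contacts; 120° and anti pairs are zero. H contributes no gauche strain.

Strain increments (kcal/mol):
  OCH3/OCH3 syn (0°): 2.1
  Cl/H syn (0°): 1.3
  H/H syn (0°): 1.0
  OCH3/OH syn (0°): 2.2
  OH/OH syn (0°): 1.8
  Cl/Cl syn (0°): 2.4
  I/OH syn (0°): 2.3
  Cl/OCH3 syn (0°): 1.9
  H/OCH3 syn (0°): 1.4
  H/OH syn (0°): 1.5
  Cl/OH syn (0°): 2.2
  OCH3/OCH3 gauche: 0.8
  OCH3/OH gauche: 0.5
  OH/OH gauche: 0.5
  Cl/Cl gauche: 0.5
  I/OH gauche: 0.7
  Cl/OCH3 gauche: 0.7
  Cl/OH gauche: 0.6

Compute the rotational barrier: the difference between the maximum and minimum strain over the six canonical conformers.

4.0 kcal/mol

OH at 0° (eclipsed): Cl(0°)/OH(0°) eclipsed 2.2; H(120°)/OCH3(120°) eclipsed 1.4; OH(240°)/H(240°) eclipsed 1.5 → 5.1 kcal/mol.
OH at 60° (staggered): Cl(0°)/OH(60°) gauche 0.6; OH(240°)/OCH3(180°) gauche 0.5 → 1.1 kcal/mol.
OH at 120° (eclipsed): Cl(0°)/H(0°) eclipsed 1.3; H(120°)/OH(120°) eclipsed 1.5; OH(240°)/OCH3(240°) eclipsed 2.2 → 5.0 kcal/mol.
OH at 180° (staggered): Cl(0°)/OCH3(300°) gauche 0.7; OH(240°)/OH(180°) gauche 0.5; OH(240°)/OCH3(300°) gauche 0.5 → 1.7 kcal/mol.
OH at 240° (eclipsed): Cl(0°)/OCH3(0°) eclipsed 1.9; H(120°)/H(120°) eclipsed 1.0; OH(240°)/OH(240°) eclipsed 1.8 → 4.7 kcal/mol.
OH at 300° (staggered): Cl(0°)/OH(300°) gauche 0.6; Cl(0°)/OCH3(60°) gauche 0.7; OH(240°)/OH(300°) gauche 0.5 → 1.8 kcal/mol.
Max at 0° (5.1 kcal/mol), min at 60° (1.1 kcal/mol); barrier = 4.0 kcal/mol.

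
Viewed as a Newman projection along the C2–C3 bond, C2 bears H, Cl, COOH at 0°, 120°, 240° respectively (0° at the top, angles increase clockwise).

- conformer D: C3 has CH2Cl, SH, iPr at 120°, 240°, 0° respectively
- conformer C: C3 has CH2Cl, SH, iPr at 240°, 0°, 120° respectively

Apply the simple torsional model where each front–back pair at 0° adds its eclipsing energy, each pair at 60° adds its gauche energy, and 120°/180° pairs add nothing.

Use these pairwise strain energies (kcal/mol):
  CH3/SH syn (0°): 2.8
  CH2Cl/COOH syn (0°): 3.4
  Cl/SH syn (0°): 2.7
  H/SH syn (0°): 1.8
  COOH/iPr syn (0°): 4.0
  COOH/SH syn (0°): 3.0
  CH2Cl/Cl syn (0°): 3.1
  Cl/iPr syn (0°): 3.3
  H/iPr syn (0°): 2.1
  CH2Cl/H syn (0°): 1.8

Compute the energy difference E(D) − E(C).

D (eclipsed): H–iPr eclipsed, Cl–CH2Cl eclipsed, COOH–SH eclipsed; 2.1 + 3.1 + 3.0 = 8.2 kcal/mol.
C (eclipsed): H–SH eclipsed, Cl–iPr eclipsed, COOH–CH2Cl eclipsed; 1.8 + 3.3 + 3.4 = 8.5 kcal/mol.
E(D) − E(C) = 8.2 − 8.5 = -0.3 kcal/mol.

-0.3 kcal/mol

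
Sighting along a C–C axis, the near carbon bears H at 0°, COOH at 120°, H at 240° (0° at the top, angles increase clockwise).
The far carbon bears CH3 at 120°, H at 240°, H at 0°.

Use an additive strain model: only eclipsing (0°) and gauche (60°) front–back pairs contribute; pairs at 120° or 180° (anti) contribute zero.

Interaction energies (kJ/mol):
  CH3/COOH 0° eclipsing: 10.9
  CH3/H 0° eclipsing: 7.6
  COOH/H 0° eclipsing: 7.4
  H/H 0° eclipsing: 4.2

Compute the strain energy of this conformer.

19.3 kJ/mol

This conformer (eclipsed): H–H eclipsed, COOH–CH3 eclipsed, H–H eclipsed; 4.2 + 10.9 + 4.2 = 19.3 kJ/mol.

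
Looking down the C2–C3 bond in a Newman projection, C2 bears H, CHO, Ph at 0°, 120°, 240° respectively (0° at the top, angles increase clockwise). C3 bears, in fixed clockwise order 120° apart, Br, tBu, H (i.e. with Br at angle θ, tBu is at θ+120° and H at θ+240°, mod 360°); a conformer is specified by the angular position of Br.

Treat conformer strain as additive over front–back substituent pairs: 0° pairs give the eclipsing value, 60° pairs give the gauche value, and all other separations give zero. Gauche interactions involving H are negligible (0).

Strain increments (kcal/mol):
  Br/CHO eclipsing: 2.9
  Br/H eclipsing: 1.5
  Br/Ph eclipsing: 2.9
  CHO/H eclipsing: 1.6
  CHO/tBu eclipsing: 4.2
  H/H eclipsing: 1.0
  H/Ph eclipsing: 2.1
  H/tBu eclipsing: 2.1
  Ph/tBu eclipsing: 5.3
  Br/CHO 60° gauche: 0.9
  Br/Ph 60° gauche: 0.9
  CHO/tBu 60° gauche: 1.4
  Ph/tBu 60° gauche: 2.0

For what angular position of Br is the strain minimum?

Br at 0° (eclipsed): H(0°)/Br(0°) eclipsed 1.5; CHO(120°)/tBu(120°) eclipsed 4.2; Ph(240°)/H(240°) eclipsed 2.1 → 7.8 kcal/mol.
Br at 60° (staggered): CHO(120°)/Br(60°) gauche 0.9; CHO(120°)/tBu(180°) gauche 1.4; Ph(240°)/tBu(180°) gauche 2.0 → 4.3 kcal/mol.
Br at 120° (eclipsed): H(0°)/H(0°) eclipsed 1.0; CHO(120°)/Br(120°) eclipsed 2.9; Ph(240°)/tBu(240°) eclipsed 5.3 → 9.2 kcal/mol.
Br at 180° (staggered): CHO(120°)/Br(180°) gauche 0.9; Ph(240°)/Br(180°) gauche 0.9; Ph(240°)/tBu(300°) gauche 2.0 → 3.8 kcal/mol.
Br at 240° (eclipsed): H(0°)/tBu(0°) eclipsed 2.1; CHO(120°)/H(120°) eclipsed 1.6; Ph(240°)/Br(240°) eclipsed 2.9 → 6.6 kcal/mol.
Br at 300° (staggered): CHO(120°)/tBu(60°) gauche 1.4; Ph(240°)/Br(300°) gauche 0.9 → 2.3 kcal/mol.
The minimum (2.3 kcal/mol) occurs with Br at 300°.

300°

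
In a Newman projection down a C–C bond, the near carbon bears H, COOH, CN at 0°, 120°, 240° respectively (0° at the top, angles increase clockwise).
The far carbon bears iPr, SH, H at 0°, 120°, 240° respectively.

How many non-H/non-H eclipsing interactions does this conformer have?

Non-H eclipsing pairs: COOH(120°)/SH(120°) — 1 interaction.

1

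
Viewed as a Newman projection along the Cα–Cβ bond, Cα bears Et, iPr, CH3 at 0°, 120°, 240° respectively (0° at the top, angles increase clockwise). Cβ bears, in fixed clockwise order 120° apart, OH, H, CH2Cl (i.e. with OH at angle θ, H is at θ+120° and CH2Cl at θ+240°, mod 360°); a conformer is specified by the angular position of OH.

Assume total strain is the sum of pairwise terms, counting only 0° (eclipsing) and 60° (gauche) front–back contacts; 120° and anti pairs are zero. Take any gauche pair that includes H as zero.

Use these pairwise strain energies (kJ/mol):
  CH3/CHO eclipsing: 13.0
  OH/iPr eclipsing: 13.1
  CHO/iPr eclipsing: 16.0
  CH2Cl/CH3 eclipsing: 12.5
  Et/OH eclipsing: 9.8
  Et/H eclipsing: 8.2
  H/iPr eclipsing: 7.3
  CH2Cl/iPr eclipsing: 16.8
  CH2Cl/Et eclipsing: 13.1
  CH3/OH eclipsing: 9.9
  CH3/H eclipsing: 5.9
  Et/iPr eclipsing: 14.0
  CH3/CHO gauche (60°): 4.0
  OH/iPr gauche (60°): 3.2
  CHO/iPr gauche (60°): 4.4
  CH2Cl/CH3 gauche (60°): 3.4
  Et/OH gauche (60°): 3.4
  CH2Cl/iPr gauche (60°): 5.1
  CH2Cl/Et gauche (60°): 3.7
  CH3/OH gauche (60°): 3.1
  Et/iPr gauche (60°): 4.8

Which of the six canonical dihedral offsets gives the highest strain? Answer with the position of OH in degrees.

240°

OH at 0° (eclipsed): Et(0°)/OH(0°) eclipsed 9.8; iPr(120°)/H(120°) eclipsed 7.3; CH3(240°)/CH2Cl(240°) eclipsed 12.5 → 29.6 kJ/mol.
OH at 60° (staggered): Et(0°)/OH(60°) gauche 3.4; Et(0°)/CH2Cl(300°) gauche 3.7; iPr(120°)/OH(60°) gauche 3.2; CH3(240°)/CH2Cl(300°) gauche 3.4 → 13.7 kJ/mol.
OH at 120° (eclipsed): Et(0°)/CH2Cl(0°) eclipsed 13.1; iPr(120°)/OH(120°) eclipsed 13.1; CH3(240°)/H(240°) eclipsed 5.9 → 32.1 kJ/mol.
OH at 180° (staggered): Et(0°)/CH2Cl(60°) gauche 3.7; iPr(120°)/OH(180°) gauche 3.2; iPr(120°)/CH2Cl(60°) gauche 5.1; CH3(240°)/OH(180°) gauche 3.1 → 15.1 kJ/mol.
OH at 240° (eclipsed): Et(0°)/H(0°) eclipsed 8.2; iPr(120°)/CH2Cl(120°) eclipsed 16.8; CH3(240°)/OH(240°) eclipsed 9.9 → 34.9 kJ/mol.
OH at 300° (staggered): Et(0°)/OH(300°) gauche 3.4; iPr(120°)/CH2Cl(180°) gauche 5.1; CH3(240°)/OH(300°) gauche 3.1; CH3(240°)/CH2Cl(180°) gauche 3.4 → 15.0 kJ/mol.
The maximum (34.9 kJ/mol) occurs with OH at 240°.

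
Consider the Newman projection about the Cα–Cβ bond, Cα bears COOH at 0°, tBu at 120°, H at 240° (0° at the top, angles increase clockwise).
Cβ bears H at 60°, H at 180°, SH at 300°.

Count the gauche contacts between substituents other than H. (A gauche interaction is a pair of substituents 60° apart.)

1

Non-H gauche pairs: COOH(0°)/SH(300°) — 1 interaction.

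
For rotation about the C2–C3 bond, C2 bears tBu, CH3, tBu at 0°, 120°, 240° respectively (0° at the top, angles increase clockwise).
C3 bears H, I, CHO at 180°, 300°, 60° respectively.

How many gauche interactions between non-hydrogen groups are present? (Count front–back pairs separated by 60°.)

Non-H gauche pairs: tBu(0°)/I(300°); tBu(0°)/CHO(60°); CH3(120°)/CHO(60°); tBu(240°)/I(300°) — 4 interactions.

4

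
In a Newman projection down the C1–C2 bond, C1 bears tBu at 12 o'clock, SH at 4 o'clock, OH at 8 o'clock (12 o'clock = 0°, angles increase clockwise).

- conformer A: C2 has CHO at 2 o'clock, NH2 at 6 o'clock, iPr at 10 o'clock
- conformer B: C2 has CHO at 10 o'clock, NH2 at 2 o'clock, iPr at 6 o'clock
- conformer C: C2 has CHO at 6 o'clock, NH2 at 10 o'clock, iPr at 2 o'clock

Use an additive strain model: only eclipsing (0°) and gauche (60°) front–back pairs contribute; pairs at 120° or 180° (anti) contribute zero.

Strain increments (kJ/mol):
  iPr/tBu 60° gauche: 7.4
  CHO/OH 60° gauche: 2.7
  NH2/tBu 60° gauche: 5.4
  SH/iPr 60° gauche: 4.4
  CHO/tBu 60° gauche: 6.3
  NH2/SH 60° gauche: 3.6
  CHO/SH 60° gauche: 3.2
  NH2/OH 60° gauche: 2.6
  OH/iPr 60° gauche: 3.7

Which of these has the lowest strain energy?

C

A is staggered. tBu at 0° is gauche with CHO at 60° (6.3); tBu at 0° is gauche with iPr at 300° (7.4); SH at 120° is gauche with CHO at 60° (3.2); SH at 120° is gauche with NH2 at 180° (3.6); OH at 240° is gauche with NH2 at 180° (2.6); OH at 240° is gauche with iPr at 300° (3.7). Total 26.8 kJ/mol.
B is staggered. tBu at 0° is gauche with CHO at 300° (6.3); tBu at 0° is gauche with NH2 at 60° (5.4); SH at 120° is gauche with NH2 at 60° (3.6); SH at 120° is gauche with iPr at 180° (4.4); OH at 240° is gauche with CHO at 300° (2.7); OH at 240° is gauche with iPr at 180° (3.7). Total 26.1 kJ/mol.
C is staggered. tBu at 0° is gauche with NH2 at 300° (5.4); tBu at 0° is gauche with iPr at 60° (7.4); SH at 120° is gauche with CHO at 180° (3.2); SH at 120° is gauche with iPr at 60° (4.4); OH at 240° is gauche with CHO at 180° (2.7); OH at 240° is gauche with NH2 at 300° (2.6). Total 25.7 kJ/mol.
C has the lowest total (25.7 kJ/mol).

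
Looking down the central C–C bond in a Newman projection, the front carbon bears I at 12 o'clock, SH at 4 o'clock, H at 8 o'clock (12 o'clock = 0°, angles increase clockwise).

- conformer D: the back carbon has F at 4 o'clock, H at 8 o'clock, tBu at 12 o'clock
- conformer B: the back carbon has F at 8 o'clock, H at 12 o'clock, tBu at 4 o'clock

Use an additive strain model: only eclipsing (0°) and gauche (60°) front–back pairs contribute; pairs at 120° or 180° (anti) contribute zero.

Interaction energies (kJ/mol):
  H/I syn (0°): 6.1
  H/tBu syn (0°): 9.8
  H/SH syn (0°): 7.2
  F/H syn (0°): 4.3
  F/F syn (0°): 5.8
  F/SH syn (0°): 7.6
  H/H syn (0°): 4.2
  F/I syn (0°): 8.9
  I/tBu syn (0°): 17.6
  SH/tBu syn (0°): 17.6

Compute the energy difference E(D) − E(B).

+1.4 kJ/mol

D (eclipsed): I–tBu eclipsed, SH–F eclipsed, H–H eclipsed; 17.6 + 7.6 + 4.2 = 29.4 kJ/mol.
B (eclipsed): I–H eclipsed, SH–tBu eclipsed, H–F eclipsed; 6.1 + 17.6 + 4.3 = 28.0 kJ/mol.
E(D) − E(B) = 29.4 − 28.0 = +1.4 kJ/mol.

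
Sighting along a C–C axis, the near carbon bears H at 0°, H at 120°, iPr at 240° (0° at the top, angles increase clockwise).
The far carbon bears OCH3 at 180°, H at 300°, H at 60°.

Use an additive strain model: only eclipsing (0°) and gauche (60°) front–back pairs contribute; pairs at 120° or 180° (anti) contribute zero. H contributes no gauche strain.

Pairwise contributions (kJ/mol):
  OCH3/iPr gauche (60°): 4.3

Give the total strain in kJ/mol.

4.3 kJ/mol

This conformer (staggered): iPr(240°)/OCH3(180°) gauche 4.3 → 4.3 kJ/mol.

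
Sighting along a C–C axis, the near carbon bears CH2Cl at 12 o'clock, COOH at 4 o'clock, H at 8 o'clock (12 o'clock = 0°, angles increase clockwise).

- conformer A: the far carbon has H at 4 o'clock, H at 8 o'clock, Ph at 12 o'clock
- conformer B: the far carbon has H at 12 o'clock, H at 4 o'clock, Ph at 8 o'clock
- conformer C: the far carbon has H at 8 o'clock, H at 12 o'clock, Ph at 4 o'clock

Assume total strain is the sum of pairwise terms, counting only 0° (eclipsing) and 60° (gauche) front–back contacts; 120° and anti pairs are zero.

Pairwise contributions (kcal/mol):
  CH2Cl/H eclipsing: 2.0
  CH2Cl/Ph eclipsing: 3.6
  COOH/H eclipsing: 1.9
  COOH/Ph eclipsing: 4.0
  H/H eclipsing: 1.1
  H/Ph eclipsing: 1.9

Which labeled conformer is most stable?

A is eclipsed. CH2Cl at 0° is eclipsed with Ph at 0° (3.6); COOH at 120° is eclipsed with H at 120° (1.9); H at 240° is eclipsed with H at 240° (1.1). Total 6.6 kcal/mol.
B is eclipsed. CH2Cl at 0° is eclipsed with H at 0° (2.0); COOH at 120° is eclipsed with H at 120° (1.9); H at 240° is eclipsed with Ph at 240° (1.9). Total 5.8 kcal/mol.
C is eclipsed. CH2Cl at 0° is eclipsed with H at 0° (2.0); COOH at 120° is eclipsed with Ph at 120° (4.0); H at 240° is eclipsed with H at 240° (1.1). Total 7.1 kcal/mol.
B has the lowest total (5.8 kcal/mol).

B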